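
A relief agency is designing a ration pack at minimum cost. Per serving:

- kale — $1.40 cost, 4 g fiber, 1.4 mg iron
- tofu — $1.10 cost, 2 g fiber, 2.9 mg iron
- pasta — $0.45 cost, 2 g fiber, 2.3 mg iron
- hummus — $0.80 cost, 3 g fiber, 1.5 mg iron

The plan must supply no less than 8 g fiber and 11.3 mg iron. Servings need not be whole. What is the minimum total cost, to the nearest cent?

Two binding constraints pin down two serving amounts, so the optimal mix uses at most two foods. The candidates are each food alone (scaled to the tighter of fiber/iron) and each pair with both constraints tight.
kale only: max(8/4, 11.3/1.4) = 8.071 servings → $11.30.
tofu only: max(8/2, 11.3/2.9) = 4 servings → $4.40.
pasta only: max(8/2, 11.3/2.3) = 4.913 servings → $2.21.
hummus only: max(8/3, 11.3/1.5) = 7.533 servings → $6.03.
kale + tofu with both tight: 0.06818 servings and 3.864 servings → $4.35.
kale + pasta with both targets exact would need a negative amount; discard.
kale + hummus with both targets exact would need a negative amount; discard.
tofu + pasta with both tight: 3.5 servings and 0.5 servings → $4.08.
tofu + hummus with both tight: 3.842 servings and 0.1053 servings → $4.31.
pasta + hummus: the both-tight solution has a negative serving — not a feasible corner.
So the least-cost plan costs $2.21.

$2.21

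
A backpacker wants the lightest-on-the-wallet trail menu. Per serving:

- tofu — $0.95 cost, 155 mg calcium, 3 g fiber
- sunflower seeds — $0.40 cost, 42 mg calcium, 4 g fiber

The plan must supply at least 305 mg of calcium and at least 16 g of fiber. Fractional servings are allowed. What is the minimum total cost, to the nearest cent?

tofu only: max(305/155, 16/3) = 5.333 servings → $5.07.
sunflower seeds only: max(305/42, 16/4) = 7.262 servings → $2.90.
tofu + sunflower seeds with both tight: 1.109 servings and 3.168 servings → $2.32.
So the least-cost plan costs $2.32.

$2.32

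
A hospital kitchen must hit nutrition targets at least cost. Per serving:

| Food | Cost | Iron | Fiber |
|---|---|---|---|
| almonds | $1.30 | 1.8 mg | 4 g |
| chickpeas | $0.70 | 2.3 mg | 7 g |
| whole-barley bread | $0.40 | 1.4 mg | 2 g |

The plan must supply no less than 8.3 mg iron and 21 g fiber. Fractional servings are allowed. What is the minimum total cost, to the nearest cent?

$2.48

An LP optimum is at a vertex; with two nutrient constraints at most two foods are used. Check each candidate.
almonds only: max(8.3/1.8, 21/4) = 5.25 servings → $6.83.
chickpeas only: max(8.3/2.3, 21/7) = 3.609 servings → $2.53.
whole-barley bread only: max(8.3/1.4, 21/2) = 10.5 servings → $4.20.
almonds + chickpeas with both tight: 2.882 servings and 1.353 servings → $4.69.
almonds + whole-barley bread: intersection lies outside the first quadrant.
chickpeas + whole-barley bread with both tight: 2.462 servings and 1.885 servings → $2.48.
So the least-cost plan costs $2.48.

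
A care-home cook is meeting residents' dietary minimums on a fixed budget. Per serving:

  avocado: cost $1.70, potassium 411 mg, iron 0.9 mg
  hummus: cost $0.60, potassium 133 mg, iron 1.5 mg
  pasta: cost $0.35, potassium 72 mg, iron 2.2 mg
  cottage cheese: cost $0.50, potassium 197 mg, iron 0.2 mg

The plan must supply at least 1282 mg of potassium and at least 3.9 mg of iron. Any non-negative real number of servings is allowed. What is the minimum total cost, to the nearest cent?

$3.46

avocado only: max(1282/411, 3.9/0.9) = 4.333 servings → $7.37.
hummus only: max(1282/133, 3.9/1.5) = 9.639 servings → $5.78.
pasta only: max(1282/72, 3.9/2.2) = 17.81 servings → $6.23.
cottage cheese only: max(1282/197, 3.9/0.2) = 19.5 servings → $9.75.
avocado + hummus with both tight: 2.827 servings and 0.904 servings → $5.35.
avocado + pasta with both tight: 3.025 servings and 0.535 servings → $5.33.
avocado + cottage cheese: the both-tight solution has a negative serving — not a feasible corner.
hummus + pasta with both targets exact would need a negative amount; discard.
hummus + cottage cheese with both tight: 1.904 servings and 5.222 servings → $3.75.
pasta + cottage cheese with both tight: 1.222 servings and 6.061 servings → $3.46.
So the least-cost plan costs $3.46.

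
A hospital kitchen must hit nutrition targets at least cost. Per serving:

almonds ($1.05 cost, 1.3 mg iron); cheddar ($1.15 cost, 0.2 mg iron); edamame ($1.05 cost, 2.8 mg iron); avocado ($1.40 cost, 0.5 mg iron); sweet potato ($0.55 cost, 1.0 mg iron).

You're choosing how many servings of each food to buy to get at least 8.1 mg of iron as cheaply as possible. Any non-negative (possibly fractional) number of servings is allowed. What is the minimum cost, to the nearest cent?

$3.04

Cost per mg of iron: edamame $0.3750, sweet potato $0.5500, almonds $0.8077, avocado $2.8000, cheddar $5.7500.
With no serving limits, use only edamame: 8.1 mg / 2.8 mg = 2.893 servings × $1.05 = $3.04.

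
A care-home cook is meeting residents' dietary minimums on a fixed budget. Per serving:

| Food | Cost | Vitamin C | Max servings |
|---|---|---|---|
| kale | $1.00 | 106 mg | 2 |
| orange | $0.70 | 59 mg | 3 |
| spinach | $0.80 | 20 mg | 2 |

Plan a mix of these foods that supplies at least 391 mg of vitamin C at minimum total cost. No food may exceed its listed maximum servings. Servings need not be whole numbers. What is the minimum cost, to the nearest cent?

$4.18

Cost per mg of vitamin C: kale $0.0094, orange $0.0119, spinach $0.0400.
Take 2 servings of kale: +212.0 mg vitamin C for $2.00 (total $2.00, still need 179.0 mg).
Take 3 servings of orange: +177.0 mg vitamin C for $2.10 (total $4.10, still need 2.0 mg).
Take 0.1 servings of spinach: +2.0 mg vitamin C for $0.08 (total $4.18, still need 0.0 mg).
Filling from the cheapest source first is optimal under one linear minimum: $4.18.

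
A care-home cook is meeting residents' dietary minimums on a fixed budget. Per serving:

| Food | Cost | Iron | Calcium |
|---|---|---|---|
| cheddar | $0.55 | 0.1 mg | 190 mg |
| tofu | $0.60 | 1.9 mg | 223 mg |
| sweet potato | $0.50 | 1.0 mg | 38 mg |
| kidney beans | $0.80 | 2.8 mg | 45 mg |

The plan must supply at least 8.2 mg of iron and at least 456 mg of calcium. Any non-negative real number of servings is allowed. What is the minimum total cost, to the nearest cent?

cheddar only: max(8.2/0.1, 456/190) = 82 servings → $45.10.
tofu only: max(8.2/1.9, 456/223) = 4.316 servings → $2.59.
sweet potato only: max(8.2/1.0, 456/38) = 12 servings → $6.00.
kidney beans only: max(8.2/2.8, 456/45) = 10.13 servings → $8.11.
cheddar + tofu: intersection lies outside the first quadrant.
cheddar + sweet potato with both tight: 0.7755 servings and 8.122 servings → $4.49.
cheddar + kidney beans with both tight: 1.721 servings and 2.867 servings → $3.24.
tofu + sweet potato with both tight: 0.9576 servings and 6.381 servings → $3.76.
tofu + kidney beans with both tight: 1.685 servings and 1.785 servings → $2.44.
sweet potato + kidney beans: intersection lies outside the first quadrant.
The minimum over all feasible corners is $2.44.

$2.44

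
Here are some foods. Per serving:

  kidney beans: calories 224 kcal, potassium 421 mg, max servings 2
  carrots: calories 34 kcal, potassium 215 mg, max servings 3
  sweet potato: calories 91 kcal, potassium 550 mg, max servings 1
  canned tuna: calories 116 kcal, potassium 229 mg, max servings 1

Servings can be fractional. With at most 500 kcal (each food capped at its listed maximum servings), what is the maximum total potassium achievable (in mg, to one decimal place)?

Potassium per kcal: carrots 6.324, sweet potato 6.044, canned tuna 1.974, kidney beans 1.879.
Take 3 servings of carrots: uses 102 kcal, +645.0 mg potassium (running total 645.0 mg).
Take 1 serving of sweet potato: uses 91 kcal, +550.0 mg potassium (running total 1195.0 mg).
Take 1 serving of canned tuna: uses 116 kcal, +229.0 mg potassium (running total 1424.0 mg).
Take 0.8527 servings of kidney beans: uses 191 kcal, +359.0 mg potassium (running total 1783.0 mg).
Filling greedily by potassium-per-kcal is optimal for one linear limit, giving 1783.0 mg.

1783.0 mg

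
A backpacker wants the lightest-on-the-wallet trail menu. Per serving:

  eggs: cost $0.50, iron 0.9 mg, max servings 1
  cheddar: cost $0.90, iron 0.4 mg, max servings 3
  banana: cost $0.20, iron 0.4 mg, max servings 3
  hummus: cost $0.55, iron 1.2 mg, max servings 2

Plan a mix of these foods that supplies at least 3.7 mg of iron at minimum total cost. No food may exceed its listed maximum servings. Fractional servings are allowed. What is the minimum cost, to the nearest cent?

Cost per mg of iron: hummus $0.4583, banana $0.5000, eggs $0.5556, cheddar $2.2500.
Take 2 servings of hummus: +2.4 mg iron for $1.10 (total $1.10, still need 1.3 mg).
Take 3 servings of banana: +1.2 mg iron for $0.60 (total $1.70, still need 0.1 mg).
Take 0.1111 servings of eggs: +0.1 mg iron for $0.06 (total $1.76, still need 0.0 mg).
Greedy by cheapest-per-mg is optimal for a single linear constraint, so the minimum cost is $1.76.

$1.76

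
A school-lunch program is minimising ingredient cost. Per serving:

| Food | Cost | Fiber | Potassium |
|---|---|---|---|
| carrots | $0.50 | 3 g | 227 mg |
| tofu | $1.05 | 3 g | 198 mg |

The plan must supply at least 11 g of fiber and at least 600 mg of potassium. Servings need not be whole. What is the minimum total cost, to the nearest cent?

A basic optimal solution has at most two foods positive. Try each food alone and each pair with both targets met exactly.
carrots only: max(11/3, 600/227) = 3.667 servings → $1.83.
tofu only: max(11/3, 600/198) = 3.667 servings → $3.85.
carrots + tofu with both targets exact would need a negative amount; discard.
Cheapest feasible corner: $1.83.

$1.83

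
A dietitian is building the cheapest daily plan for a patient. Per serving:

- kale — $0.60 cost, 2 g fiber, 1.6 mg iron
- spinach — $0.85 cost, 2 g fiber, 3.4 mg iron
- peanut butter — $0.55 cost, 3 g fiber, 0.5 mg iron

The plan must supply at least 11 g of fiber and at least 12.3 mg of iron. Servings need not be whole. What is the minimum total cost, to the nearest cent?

$3.67

Check every corner: each single food scaled to meet both minima, and each pair solved so both constraints bind.
kale only: max(11/2, 12.3/1.6) = 7.688 servings → $4.61.
spinach only: max(11/2, 12.3/3.4) = 5.5 servings → $4.67.
peanut butter only: max(11/3, 12.3/0.5) = 24.6 servings → $13.53.
kale + spinach with both tight: 3.556 servings and 1.944 servings → $3.79.
kale + peanut butter with both targets exact would need a negative amount; discard.
spinach + peanut butter with both tight: 3.413 servings and 1.391 servings → $3.67.
The minimum over all feasible corners is $3.67.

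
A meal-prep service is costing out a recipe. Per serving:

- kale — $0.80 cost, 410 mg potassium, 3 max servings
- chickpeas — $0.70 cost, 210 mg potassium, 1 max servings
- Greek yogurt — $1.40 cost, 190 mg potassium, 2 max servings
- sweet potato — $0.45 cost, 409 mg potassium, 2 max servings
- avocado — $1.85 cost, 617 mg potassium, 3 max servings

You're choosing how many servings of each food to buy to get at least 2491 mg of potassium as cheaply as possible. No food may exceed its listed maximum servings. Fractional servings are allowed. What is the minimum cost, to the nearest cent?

Cost per mg of potassium: sweet potato $0.0011, kale $0.0020, avocado $0.0030, chickpeas $0.0033, Greek yogurt $0.0074.
Take 2 servings of sweet potato: +818.0 mg potassium for $0.90 (total $0.90, still need 1673.0 mg).
Take 3 servings of kale: +1230.0 mg potassium for $2.40 (total $3.30, still need 443.0 mg).
Take 0.718 servings of avocado: +443.0 mg potassium for $1.33 (total $4.63, still need 0.0 mg).
Greedy by cheapest-per-mg is optimal for a single linear constraint, so the minimum cost is $4.63.

$4.63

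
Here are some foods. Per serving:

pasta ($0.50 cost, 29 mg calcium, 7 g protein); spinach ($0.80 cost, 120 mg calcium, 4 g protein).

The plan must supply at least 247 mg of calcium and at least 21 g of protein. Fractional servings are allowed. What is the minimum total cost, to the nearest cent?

With two linear requirements the optimum uses one or two foods; enumerate the corners.
pasta only: max(247/29, 21/7) = 8.517 servings → $4.26.
spinach only: max(247/120, 21/4) = 5.25 servings → $4.20.
pasta + spinach with both tight: 2.116 servings and 1.547 servings → $2.30.
So the least-cost plan costs $2.30.

$2.30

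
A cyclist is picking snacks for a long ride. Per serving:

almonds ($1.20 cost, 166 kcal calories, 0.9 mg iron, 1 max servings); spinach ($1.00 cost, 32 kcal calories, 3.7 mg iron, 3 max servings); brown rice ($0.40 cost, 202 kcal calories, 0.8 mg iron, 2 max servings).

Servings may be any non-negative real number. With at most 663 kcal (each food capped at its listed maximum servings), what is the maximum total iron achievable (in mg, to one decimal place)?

13.6 mg

Iron per kcal: spinach 0.1156, almonds 0.005422, brown rice 0.00396.
Take 3 servings of spinach: uses 96 kcal, +11.1 mg iron (running total 11.1 mg).
Take 1 serving of almonds: uses 166 kcal, +0.9 mg iron (running total 12.0 mg).
Take 1.985 servings of brown rice: uses 401 kcal, +1.6 mg iron (running total 13.6 mg).
Greedy by best ratio exhausts the calories allowance optimally: 13.6 mg.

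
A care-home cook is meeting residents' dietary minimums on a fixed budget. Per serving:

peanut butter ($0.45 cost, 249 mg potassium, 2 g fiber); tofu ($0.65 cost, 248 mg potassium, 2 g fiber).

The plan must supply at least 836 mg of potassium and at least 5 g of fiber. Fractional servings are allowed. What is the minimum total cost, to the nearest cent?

$1.51

A basic optimal solution has at most two foods positive. Try each food alone and each pair with both targets met exactly.
peanut butter only: max(836/249, 5/2) = 3.357 servings → $1.51.
tofu only: max(836/248, 5/2) = 3.371 servings → $2.19.
peanut butter + tofu: the both-tight solution has a negative serving — not a feasible corner.
The minimum over all feasible corners is $1.51.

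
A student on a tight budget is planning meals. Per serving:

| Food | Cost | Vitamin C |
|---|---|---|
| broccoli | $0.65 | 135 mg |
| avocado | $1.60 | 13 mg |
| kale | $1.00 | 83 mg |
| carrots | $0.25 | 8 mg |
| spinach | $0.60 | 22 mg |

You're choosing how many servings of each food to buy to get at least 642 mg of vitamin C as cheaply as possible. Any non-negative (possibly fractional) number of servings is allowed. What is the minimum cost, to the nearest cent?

Cost per mg of vitamin C: broccoli $0.0048, kale $0.0120, spinach $0.0273, carrots $0.0312, avocado $0.1231.
With no serving limits, use only broccoli: 642 mg / 135 mg = 4.756 servings × $0.65 = $3.09.

$3.09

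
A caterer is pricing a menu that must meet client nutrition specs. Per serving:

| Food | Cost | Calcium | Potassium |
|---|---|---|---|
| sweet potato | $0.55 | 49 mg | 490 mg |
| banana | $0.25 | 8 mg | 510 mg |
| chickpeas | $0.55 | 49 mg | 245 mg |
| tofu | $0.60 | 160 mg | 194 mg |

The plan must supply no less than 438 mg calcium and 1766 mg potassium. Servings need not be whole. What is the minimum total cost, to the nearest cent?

$2.19

Compare the cost at each extreme point of the feasible region.
sweet potato only: max(438/49, 1766/490) = 8.939 servings → $4.92.
banana only: max(438/8, 1766/510) = 54.75 servings → $13.69.
chickpeas only: max(438/49, 1766/245) = 8.939 servings → $4.92.
tofu only: max(438/160, 1766/194) = 9.103 servings → $5.46.
sweet potato + banana: the both-tight solution has a negative serving — not a feasible corner.
sweet potato + chickpeas: the both-tight solution has a negative serving — not a feasible corner.
sweet potato + tofu with both tight: 2.868 servings and 1.859 servings → $2.69.
banana + chickpeas: the both-tight solution has a negative serving — not a feasible corner.
banana + tofu with both tight: 2.468 servings and 2.614 servings → $2.19.
chickpeas + tofu with both tight: 6.654 servings and 0.6997 servings → $4.08.
The minimum over all feasible corners is $2.19.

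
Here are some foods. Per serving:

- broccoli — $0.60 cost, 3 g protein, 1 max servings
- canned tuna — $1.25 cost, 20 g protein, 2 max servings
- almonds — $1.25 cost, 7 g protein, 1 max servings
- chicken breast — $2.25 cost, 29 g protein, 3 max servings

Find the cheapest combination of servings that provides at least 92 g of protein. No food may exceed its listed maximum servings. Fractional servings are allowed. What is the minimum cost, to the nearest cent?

Cost per g of protein: canned tuna $0.0625, chicken breast $0.0776, almonds $0.1786, broccoli $0.2000.
Take 2 servings of canned tuna: +40.0 g protein for $2.50 (total $2.50, still need 52.0 g).
Take 1.793 servings of chicken breast: +52.0 g protein for $4.03 (total $6.53, still need 0.0 g).
Filling from the cheapest source first is optimal under one linear minimum: $6.53.

$6.53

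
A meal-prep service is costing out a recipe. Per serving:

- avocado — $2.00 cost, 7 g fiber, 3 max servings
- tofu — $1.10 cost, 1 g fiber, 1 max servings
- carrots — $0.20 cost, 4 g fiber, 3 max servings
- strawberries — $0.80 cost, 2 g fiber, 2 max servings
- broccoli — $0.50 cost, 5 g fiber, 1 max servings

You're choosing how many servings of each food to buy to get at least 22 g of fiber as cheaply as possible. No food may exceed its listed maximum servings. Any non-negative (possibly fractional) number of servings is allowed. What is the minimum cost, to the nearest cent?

$2.53

Cost per g of fiber: carrots $0.0500, broccoli $0.1000, avocado $0.2857, strawberries $0.4000, tofu $1.1000.
Take 3 servings of carrots: +12.0 g fiber for $0.60 (total $0.60, still need 10.0 g).
Take 1 serving of broccoli: +5.0 g fiber for $0.50 (total $1.10, still need 5.0 g).
Take 0.7143 servings of avocado: +5.0 g fiber for $1.43 (total $2.53, still need 0.0 g).
Greedy by cheapest-per-g is optimal for a single linear constraint, so the minimum cost is $2.53.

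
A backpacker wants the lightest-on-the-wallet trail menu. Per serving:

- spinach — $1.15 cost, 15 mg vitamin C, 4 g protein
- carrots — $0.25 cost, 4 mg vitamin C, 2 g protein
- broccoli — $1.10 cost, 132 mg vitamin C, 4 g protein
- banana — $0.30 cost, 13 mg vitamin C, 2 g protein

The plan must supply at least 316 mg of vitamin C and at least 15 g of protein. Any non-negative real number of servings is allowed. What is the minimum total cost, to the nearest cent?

$3.26

With two linear requirements the optimum uses one or two foods; enumerate the corners.
spinach only: max(316/15, 15/4) = 21.07 servings → $24.23.
carrots only: max(316/4, 15/2) = 79 servings → $19.75.
broccoli only: max(316/132, 15/4) = 3.75 servings → $4.12.
banana only: max(316/13, 15/2) = 24.31 servings → $7.29.
spinach + carrots with both targets exact would need a negative amount; discard.
spinach + broccoli with both tight: 1.53 servings and 2.22 servings → $4.20.
spinach + banana: the both-tight solution has a negative serving — not a feasible corner.
carrots + broccoli with both tight: 2.887 servings and 2.306 servings → $3.26.
carrots + banana with both targets exact would need a negative amount; discard.
broccoli + banana with both tight: 2.061 servings and 3.377 servings → $3.28.
Cheapest feasible corner: $3.26.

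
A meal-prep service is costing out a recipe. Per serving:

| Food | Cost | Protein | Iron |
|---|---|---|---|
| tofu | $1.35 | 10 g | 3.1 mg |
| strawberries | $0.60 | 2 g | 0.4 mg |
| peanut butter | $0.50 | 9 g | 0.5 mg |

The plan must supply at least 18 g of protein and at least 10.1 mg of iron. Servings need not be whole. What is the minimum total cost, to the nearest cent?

$4.40

Minimising a linear cost over {protein ≥ 18, iron ≥ 10.1, servings ≥ 0} — the optimum is at a vertex, using one or two foods.
tofu only: max(18/10, 10.1/3.1) = 3.258 servings → $4.40.
strawberries only: max(18/2, 10.1/0.4) = 25.25 servings → $15.15.
peanut butter only: max(18/9, 10.1/0.5) = 20.2 servings → $10.10.
tofu + strawberries: intersection lies outside the first quadrant.
tofu + peanut butter with both targets exact would need a negative amount; discard.
strawberries + peanut butter: the both-tight solution has a negative serving — not a feasible corner.
The minimum over all feasible corners is $4.40.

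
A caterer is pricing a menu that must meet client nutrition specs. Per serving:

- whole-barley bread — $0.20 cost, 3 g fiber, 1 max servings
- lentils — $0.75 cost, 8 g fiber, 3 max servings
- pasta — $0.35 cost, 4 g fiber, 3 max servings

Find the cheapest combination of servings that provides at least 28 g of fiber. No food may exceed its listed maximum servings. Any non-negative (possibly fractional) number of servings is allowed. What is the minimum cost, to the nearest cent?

$2.47

Cost per g of fiber: whole-barley bread $0.0667, pasta $0.0875, lentils $0.0938.
Take 1 serving of whole-barley bread: +3.0 g fiber for $0.20 (total $0.20, still need 25.0 g).
Take 3 servings of pasta: +12.0 g fiber for $1.05 (total $1.25, still need 13.0 g).
Take 1.625 servings of lentils: +13.0 g fiber for $1.22 (total $2.47, still need 0.0 g).
Greedy by cheapest-per-g is optimal for a single linear constraint, so the minimum cost is $2.47.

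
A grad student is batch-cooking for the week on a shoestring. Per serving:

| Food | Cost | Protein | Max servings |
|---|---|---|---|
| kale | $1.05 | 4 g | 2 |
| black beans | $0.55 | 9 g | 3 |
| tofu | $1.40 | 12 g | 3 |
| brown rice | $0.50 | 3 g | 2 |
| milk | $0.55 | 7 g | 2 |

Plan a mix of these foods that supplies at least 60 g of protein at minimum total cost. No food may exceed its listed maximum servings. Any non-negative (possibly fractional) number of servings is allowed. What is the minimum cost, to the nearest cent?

Cost per g of protein: black beans $0.0611, milk $0.0786, tofu $0.1167, brown rice $0.1667, kale $0.2625.
Take 3 servings of black beans: +27.0 g protein for $1.65 (total $1.65, still need 33.0 g).
Take 2 servings of milk: +14.0 g protein for $1.10 (total $2.75, still need 19.0 g).
Take 1.583 servings of tofu: +19.0 g protein for $2.22 (total $4.97, still need 0.0 g).
Greedy by cheapest-per-g is optimal for a single linear constraint, so the minimum cost is $4.97.

$4.97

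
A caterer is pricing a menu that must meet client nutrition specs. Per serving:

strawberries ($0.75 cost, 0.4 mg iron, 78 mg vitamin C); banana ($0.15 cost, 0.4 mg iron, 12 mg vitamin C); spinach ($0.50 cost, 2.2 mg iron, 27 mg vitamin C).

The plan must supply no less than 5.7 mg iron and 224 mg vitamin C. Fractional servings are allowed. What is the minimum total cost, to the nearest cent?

$2.62

strawberries only: max(5.7/0.4, 224/78) = 14.25 servings → $10.69.
banana only: max(5.7/0.4, 224/12) = 18.67 servings → $2.80.
spinach only: max(5.7/2.2, 224/27) = 8.296 servings → $4.15.
strawberries + banana with both tight: 0.803 servings and 13.45 servings → $2.62.
strawberries + spinach with both tight: 2.108 servings and 2.208 servings → $2.68.
banana + spinach: the both-tight solution has a negative serving — not a feasible corner.
Cheapest feasible corner: $2.62.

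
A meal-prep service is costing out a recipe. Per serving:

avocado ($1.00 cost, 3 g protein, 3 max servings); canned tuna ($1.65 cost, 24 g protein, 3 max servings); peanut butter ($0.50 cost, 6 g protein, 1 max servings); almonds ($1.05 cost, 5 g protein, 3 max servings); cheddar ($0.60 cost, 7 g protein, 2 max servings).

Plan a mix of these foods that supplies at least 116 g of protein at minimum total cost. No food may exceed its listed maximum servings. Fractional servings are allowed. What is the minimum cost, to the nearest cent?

Cost per g of protein: canned tuna $0.0688, peanut butter $0.0833, cheddar $0.0857, almonds $0.2100, avocado $0.3333.
Take 3 servings of canned tuna: +72.0 g protein for $4.95 (total $4.95, still need 44.0 g).
Take 1 serving of peanut butter: +6.0 g protein for $0.50 (total $5.45, still need 38.0 g).
Take 2 servings of cheddar: +14.0 g protein for $1.20 (total $6.65, still need 24.0 g).
Take 3 servings of almonds: +15.0 g protein for $3.15 (total $9.80, still need 9.0 g).
Take 3 servings of avocado: +9.0 g protein for $3.00 (total $12.80, still need 0.0 g).
Greedy by cheapest-per-g is optimal for a single linear constraint, so the minimum cost is $12.80.

$12.80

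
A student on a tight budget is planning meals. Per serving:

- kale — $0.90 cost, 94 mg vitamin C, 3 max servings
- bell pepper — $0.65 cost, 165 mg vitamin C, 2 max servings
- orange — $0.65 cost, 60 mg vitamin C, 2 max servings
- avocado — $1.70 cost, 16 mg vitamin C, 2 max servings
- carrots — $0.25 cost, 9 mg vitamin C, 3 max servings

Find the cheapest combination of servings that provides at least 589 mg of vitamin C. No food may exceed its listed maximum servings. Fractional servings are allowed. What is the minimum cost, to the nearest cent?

Cost per mg of vitamin C: bell pepper $0.0039, kale $0.0096, orange $0.0108, carrots $0.0278, avocado $0.1062.
Take 2 servings of bell pepper: +330.0 mg vitamin C for $1.30 (total $1.30, still need 259.0 mg).
Take 2.755 servings of kale: +259.0 mg vitamin C for $2.48 (total $3.78, still need 0.0 mg).
Greedy by cheapest-per-mg is optimal for a single linear constraint, so the minimum cost is $3.78.

$3.78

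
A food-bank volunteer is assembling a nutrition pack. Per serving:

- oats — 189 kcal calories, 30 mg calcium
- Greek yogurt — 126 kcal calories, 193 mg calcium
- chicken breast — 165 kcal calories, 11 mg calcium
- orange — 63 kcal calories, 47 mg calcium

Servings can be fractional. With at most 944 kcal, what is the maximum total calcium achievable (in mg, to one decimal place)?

Calcium per kcal: Greek yogurt 1.532, orange 0.746, oats 0.1587, chicken breast 0.06667.
With no serving limits, spend the whole calories allowance on Greek yogurt: 944 kcal / 126 kcal × 193 mg = 1446.0 mg.

1446.0 mg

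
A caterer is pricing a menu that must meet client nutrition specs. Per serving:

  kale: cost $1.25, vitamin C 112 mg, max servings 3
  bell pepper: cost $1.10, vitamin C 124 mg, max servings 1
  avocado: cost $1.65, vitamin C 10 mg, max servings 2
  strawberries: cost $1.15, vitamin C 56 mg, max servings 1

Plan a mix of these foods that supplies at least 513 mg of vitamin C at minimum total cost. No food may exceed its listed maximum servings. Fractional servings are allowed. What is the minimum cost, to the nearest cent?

Cost per mg of vitamin C: bell pepper $0.0089, kale $0.0112, strawberries $0.0205, avocado $0.1650.
Take 1 serving of bell pepper: +124.0 mg vitamin C for $1.10 (total $1.10, still need 389.0 mg).
Take 3 servings of kale: +336.0 mg vitamin C for $3.75 (total $4.85, still need 53.0 mg).
Take 0.9464 servings of strawberries: +53.0 mg vitamin C for $1.09 (total $5.94, still need 0.0 mg).
Greedy by cheapest-per-mg is optimal for a single linear constraint, so the minimum cost is $5.94.

$5.94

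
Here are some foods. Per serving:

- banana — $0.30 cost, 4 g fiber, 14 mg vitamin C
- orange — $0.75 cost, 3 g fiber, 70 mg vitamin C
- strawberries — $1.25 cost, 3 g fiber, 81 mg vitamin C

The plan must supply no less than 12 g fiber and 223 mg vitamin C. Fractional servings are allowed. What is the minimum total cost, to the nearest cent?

The cheapest plan sits at a corner of the feasible region — with two constraints it uses at most two foods.
banana only: max(12/4, 223/14) = 15.93 servings → $4.78.
orange only: max(12/3, 223/70) = 4 servings → $3.00.
strawberries only: max(12/3, 223/81) = 4 servings → $5.00.
banana + orange with both tight: 0.7185 servings and 3.042 servings → $2.50.
banana + strawberries with both tight: 1.074 servings and 2.567 servings → $3.53.
orange + strawberries: the both-tight solution has a negative serving — not a feasible corner.
The minimum over all feasible corners is $2.50.

$2.50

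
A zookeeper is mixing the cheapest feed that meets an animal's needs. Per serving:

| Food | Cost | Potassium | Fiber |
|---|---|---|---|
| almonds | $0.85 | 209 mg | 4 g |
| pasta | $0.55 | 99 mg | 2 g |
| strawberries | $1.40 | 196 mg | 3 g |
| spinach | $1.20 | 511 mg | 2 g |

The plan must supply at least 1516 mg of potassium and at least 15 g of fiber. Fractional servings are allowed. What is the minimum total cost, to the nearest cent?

$4.58

A basic optimal solution has at most two foods positive. Try each food alone and each pair with both targets met exactly.
almonds only: max(1516/209, 15/4) = 7.254 servings → $6.17.
pasta only: max(1516/99, 15/2) = 15.31 servings → $8.42.
strawberries only: max(1516/196, 15/3) = 7.735 servings → $10.83.
spinach only: max(1516/511, 15/2) = 7.5 servings → $9.00.
almonds + pasta: the both-tight solution has a negative serving — not a feasible corner.
almonds + strawberries with both targets exact would need a negative amount; discard.
almonds + spinach with both tight: 2.849 servings and 1.801 servings → $4.58.
pasta + strawberries with both targets exact would need a negative amount; discard.
pasta + spinach with both tight: 5.623 servings and 1.877 servings → $5.35.
strawberries + spinach with both tight: 4.06 servings and 1.409 servings → $7.38.
Cheapest feasible corner: $4.58.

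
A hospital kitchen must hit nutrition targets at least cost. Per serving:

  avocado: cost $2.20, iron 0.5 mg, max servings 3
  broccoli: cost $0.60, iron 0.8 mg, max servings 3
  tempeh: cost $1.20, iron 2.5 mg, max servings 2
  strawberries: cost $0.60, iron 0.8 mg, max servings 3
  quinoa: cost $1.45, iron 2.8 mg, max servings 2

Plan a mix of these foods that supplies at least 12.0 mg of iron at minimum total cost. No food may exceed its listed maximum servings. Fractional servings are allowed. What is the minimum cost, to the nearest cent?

$6.35

Cost per mg of iron: tempeh $0.4800, quinoa $0.5179, broccoli $0.7500, strawberries $0.7500, avocado $4.4000.
Take 2 servings of tempeh: +5.0 mg iron for $2.40 (total $2.40, still need 7.0 mg).
Take 2 servings of quinoa: +5.6 mg iron for $2.90 (total $5.30, still need 1.4 mg).
Take 1.75 servings of broccoli: +1.4 mg iron for $1.05 (total $6.35, still need 0.0 mg).
Filling from the cheapest source first is optimal under one linear minimum: $6.35.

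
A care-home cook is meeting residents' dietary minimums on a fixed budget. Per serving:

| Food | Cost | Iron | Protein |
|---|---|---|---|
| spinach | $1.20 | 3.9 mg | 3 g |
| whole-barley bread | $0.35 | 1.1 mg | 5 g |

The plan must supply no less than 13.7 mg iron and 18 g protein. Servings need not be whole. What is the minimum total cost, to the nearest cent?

$4.24

Compare the cost at each extreme point of the feasible region.
spinach only: max(13.7/3.9, 18/3) = 6 servings → $7.20.
whole-barley bread only: max(13.7/1.1, 18/5) = 12.45 servings → $4.36.
spinach + whole-barley bread with both tight: 3.006 servings and 1.796 servings → $4.24.
Cheapest feasible corner: $4.24.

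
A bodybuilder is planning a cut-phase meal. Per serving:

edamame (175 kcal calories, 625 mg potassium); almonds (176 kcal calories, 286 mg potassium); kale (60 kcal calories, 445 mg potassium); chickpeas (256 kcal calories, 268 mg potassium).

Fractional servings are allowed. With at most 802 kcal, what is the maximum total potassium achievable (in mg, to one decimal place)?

Potassium per kcal: kale 7.417, edamame 3.571, almonds 1.625, chickpeas 1.047.
With no serving limits, spend the whole calories allowance on kale: 802 kcal / 60 kcal × 445 mg = 5948.2 mg.

5948.2 mg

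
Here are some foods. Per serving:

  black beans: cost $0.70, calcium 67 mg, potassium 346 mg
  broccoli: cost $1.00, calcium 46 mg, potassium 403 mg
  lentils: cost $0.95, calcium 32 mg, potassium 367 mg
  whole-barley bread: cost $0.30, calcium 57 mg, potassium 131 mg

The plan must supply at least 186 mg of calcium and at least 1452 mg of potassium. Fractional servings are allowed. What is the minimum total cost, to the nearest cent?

$2.94

This is a tiny linear program; its minimum lies at a vertex of the feasible set. List the vertices and price them.
black beans only: max(186/67, 1452/346) = 4.197 servings → $2.94.
broccoli only: max(186/46, 1452/403) = 4.043 servings → $4.04.
lentils only: max(186/32, 1452/367) = 5.812 servings → $5.52.
whole-barley bread only: max(186/57, 1452/131) = 11.08 servings → $3.33.
black beans + broccoli with both tight: 0.7367 servings and 2.971 servings → $3.49.
black beans + lentils with both tight: 1.613 servings and 2.436 servings → $3.44.
black beans + whole-barley bread: the both-tight solution has a negative serving — not a feasible corner.
broccoli + lentils: intersection lies outside the first quadrant.
broccoli + whole-barley bread with both tight: 3.446 servings and 0.4819 servings → $3.59.
lentils + whole-barley bread with both tight: 3.491 servings and 1.303 servings → $3.71.
So the least-cost plan costs $2.94.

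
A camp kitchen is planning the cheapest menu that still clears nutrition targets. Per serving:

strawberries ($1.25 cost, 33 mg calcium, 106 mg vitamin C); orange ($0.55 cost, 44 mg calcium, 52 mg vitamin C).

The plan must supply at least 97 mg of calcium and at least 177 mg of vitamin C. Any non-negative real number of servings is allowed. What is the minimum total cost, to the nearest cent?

$1.87

At the optimum either one food covers both requirements or two foods hit both targets exactly; no other combination can be cheaper.
strawberries only: max(97/33, 177/106) = 2.939 servings → $3.67.
orange only: max(97/44, 177/52) = 3.404 servings → $1.87.
strawberries + orange with both tight: 0.9308 servings and 1.506 servings → $1.99.
So the least-cost plan costs $1.87.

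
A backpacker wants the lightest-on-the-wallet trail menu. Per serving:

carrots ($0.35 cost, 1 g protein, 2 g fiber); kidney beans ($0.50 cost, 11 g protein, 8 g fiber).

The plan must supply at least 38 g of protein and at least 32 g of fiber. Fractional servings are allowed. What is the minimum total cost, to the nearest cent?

$2.00

The cheapest plan sits at a corner of the feasible region — with two constraints it uses at most two foods.
carrots only: max(38/1, 32/2) = 38 servings → $13.30.
kidney beans only: max(38/11, 32/8) = 4 servings → $2.00.
carrots + kidney beans with both tight: 3.429 servings and 3.143 servings → $2.77.
Cheapest feasible corner: $2.00.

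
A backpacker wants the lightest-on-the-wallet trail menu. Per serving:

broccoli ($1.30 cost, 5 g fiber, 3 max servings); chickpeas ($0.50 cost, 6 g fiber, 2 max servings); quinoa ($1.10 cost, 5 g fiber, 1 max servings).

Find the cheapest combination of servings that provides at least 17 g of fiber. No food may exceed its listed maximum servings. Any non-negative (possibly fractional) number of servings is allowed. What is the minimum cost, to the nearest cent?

Cost per g of fiber: chickpeas $0.0833, quinoa $0.2200, broccoli $0.2600.
Take 2 servings of chickpeas: +12.0 g fiber for $1.00 (total $1.00, still need 5.0 g).
Take 1 serving of quinoa: +5.0 g fiber for $1.10 (total $2.10, still need 0.0 g).
Greedy by cheapest-per-g is optimal for a single linear constraint, so the minimum cost is $2.10.

$2.10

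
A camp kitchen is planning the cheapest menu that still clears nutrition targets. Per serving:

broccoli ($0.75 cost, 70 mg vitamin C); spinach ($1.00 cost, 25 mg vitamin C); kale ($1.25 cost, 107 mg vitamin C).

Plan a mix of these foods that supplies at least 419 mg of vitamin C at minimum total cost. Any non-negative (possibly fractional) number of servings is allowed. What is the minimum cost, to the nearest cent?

$4.49

Cost per mg of vitamin C: broccoli $0.0107, kale $0.0117, spinach $0.0400.
With no serving limits, use only broccoli: 419 mg / 70 mg = 5.986 servings × $0.75 = $4.49.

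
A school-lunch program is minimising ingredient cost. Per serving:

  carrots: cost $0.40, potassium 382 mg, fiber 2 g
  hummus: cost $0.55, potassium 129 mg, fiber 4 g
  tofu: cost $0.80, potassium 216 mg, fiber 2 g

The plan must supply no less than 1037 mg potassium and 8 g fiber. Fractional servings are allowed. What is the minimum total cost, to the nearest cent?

The cheapest plan sits at a corner of the feasible region — with two constraints it uses at most two foods.
carrots only: max(1037/382, 8/2) = 4 servings → $1.60.
hummus only: max(1037/129, 8/4) = 8.039 servings → $4.42.
tofu only: max(1037/216, 8/2) = 4.801 servings → $3.84.
carrots + hummus with both tight: 2.454 servings and 0.7732 servings → $1.41.
carrots + tofu with both tight: 1.042 servings and 2.958 servings → $2.78.
hummus + tofu with both targets exact would need a negative amount; discard.
The minimum over all feasible corners is $1.41.

$1.41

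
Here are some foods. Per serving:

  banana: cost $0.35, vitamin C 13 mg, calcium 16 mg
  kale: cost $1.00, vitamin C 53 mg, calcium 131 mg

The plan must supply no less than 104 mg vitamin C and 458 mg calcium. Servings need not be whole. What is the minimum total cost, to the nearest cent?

$3.50

banana only: max(104/13, 458/16) = 28.62 servings → $10.02.
kale only: max(104/53, 458/131) = 3.496 servings → $3.50.
banana + kale: intersection lies outside the first quadrant.
The minimum over all feasible corners is $3.50.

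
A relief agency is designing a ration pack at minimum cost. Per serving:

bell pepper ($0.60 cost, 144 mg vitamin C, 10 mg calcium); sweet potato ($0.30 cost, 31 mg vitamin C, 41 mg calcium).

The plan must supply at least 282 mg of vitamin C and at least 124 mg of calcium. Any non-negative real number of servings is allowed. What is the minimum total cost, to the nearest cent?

$1.63

Compare the cost at each extreme point of the feasible region.
bell pepper only: max(282/144, 124/10) = 12.4 servings → $7.44.
sweet potato only: max(282/31, 124/41) = 9.097 servings → $2.73.
bell pepper + sweet potato with both tight: 1.38 servings and 2.688 servings → $1.63.
The minimum over all feasible corners is $1.63.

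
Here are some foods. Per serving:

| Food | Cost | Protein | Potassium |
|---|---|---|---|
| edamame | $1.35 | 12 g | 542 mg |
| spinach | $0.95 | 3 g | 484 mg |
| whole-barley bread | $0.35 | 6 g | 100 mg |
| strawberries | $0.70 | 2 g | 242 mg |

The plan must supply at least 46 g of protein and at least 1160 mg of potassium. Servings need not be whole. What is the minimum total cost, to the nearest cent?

$3.39

For a min-cost LP with two ≥-constraints, a basic feasible solution has at most two positive variables.
edamame only: max(46/12, 1160/542) = 3.833 servings → $5.17.
spinach only: max(46/3, 1160/484) = 15.33 servings → $14.57.
whole-barley bread only: max(46/6, 1160/100) = 11.6 servings → $4.06.
strawberries only: max(46/2, 1160/242) = 23 servings → $16.10.
edamame + spinach with both targets exact would need a negative amount; discard.
edamame + whole-barley bread with both tight: 1.15 servings and 5.366 servings → $3.43.
edamame + strawberries: intersection lies outside the first quadrant.
spinach + whole-barley bread with both tight: 0.9063 servings and 7.214 servings → $3.39.
spinach + strawberries: intersection lies outside the first quadrant.
whole-barley bread + strawberries with both tight: 7.038 servings and 1.885 servings → $3.78.
The minimum over all feasible corners is $3.39.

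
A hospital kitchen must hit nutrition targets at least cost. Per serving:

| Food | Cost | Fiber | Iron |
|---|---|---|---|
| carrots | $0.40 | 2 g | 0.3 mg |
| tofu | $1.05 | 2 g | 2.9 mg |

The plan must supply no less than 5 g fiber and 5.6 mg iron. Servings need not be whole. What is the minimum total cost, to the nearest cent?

$2.21

Check every corner: each single food scaled to meet both minima, and each pair solved so both constraints bind.
carrots only: max(5/2, 5.6/0.3) = 18.67 servings → $7.47.
tofu only: max(5/2, 5.6/2.9) = 2.5 servings → $2.62.
carrots + tofu with both tight: 0.6346 servings and 1.865 servings → $2.21.
Cheapest feasible corner: $2.21.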